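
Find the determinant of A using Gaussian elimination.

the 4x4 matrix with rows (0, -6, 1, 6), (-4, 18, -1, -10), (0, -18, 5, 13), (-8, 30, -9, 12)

det(A) = -288

Forward elimination:
R1 <-> R2   (pivot in column 1 was zero)
[ -4   18  -1  -10 ]
[  0   -6   1    6 ]
[  0  -18   5   13 ]
[ -8   30  -9   12 ]
R4 <- R4 - (2)*R1:  [  0  -6  -7  32 ]
R3 <- R3 - (3)*R2:  [  0   0   2  -5 ]
R4 <- R4 - (1)*R2:  [  0   0  -8  26 ]
R4 <- R4 - (-4)*R3:  [ 0  0  0  6 ]
Upper-triangular form:
[ -4  18  -1  -10 ]
[  0  -6   1    6 ]
[  0   0   2   -5 ]
[  0   0   0    6 ]
det(A) = (-1)^1 * (-4) * (-6) * (2) * (6) = -288  (1 row swap -> sign -1)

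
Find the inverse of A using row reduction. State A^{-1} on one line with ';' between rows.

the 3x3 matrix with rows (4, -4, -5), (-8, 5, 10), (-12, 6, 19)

inverse = [-35/48 -23/24 5/16; -2/3 -1/3 0; -1/4 -1/2 1/4]

Gauss-Jordan on [A | I]:
R1 <- (1/4)*R1:  [    1    -1  -5/4  |   1/4     0     0 ]
R2 <- R2 - (-8)*R1:  [  0  -3   0  |   2   1   0 ]
R3 <- R3 - (-12)*R1:  [  0  -6   4  |   3   0   1 ]
R2 <- (1/-3)*R2:  [    0     1     0  |  -2/3  -1/3     0 ]
R1 <- R1 - (-1)*R2:  [     1      0   -5/4  |  -5/12   -1/3      0 ]
R3 <- R3 - (-6)*R2:  [  0   0   4  |  -1  -2   1 ]
R3 <- (1/4)*R3:  [    0     0     1  |  -1/4  -1/2   1/4 ]
R1 <- R1 - (-5/4)*R3:  [      1       0       0  |  -35/48  -23/24    5/16 ]
Right block of [I | A^{-1}] is the inverse:
[ -35/48  -23/24  5/16 ]
[   -2/3    -1/3     0 ]
[   -1/4    -1/2   1/4 ]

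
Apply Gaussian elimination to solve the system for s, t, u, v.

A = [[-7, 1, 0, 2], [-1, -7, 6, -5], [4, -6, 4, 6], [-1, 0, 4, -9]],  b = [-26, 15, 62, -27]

(4, -4, 1, 3)

Forward elimination on [A|b]:
R2 <- R2 - (1/7)*R1:  [     0  -50/7      6  -37/7  131/7 ]
R3 <- R3 - (-4/7)*R1:  [     0  -38/7      4   50/7  330/7 ]
R4 <- R4 - (1/7)*R1:  [      0    -1/7       4   -65/7  -163/7 ]
R3 <- R3 - (19/25)*R2:  [      0       0  -14/25  279/25  823/25 ]
R4 <- R4 - (1/50)*R2:  [        0         0     97/25   -459/50  -1183/50 ]
R4 <- R4 - (-97/14)*R3:  [      0       0       0   477/7  1431/7 ]
Row echelon form:
[ -7      1       0       2  |     -26 ]
[  0  -50/7       6   -37/7  |   131/7 ]
[  0      0  -14/25  279/25  |  823/25 ]
[  0      0       0   477/7  |  1431/7 ]
Back-substitution:
v = (1431/7) / (477/7) = 3
u = (823/25 - (279/25)*(3)) / (-14/25) = 1
t = (131/7 - (6)*(1) - (-37/7)*(3)) / (-50/7) = -4
s = (-26 - (1)*(-4) - (2)*(3)) / -7 = 4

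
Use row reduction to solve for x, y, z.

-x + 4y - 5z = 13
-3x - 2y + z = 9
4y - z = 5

Forward elimination on [A|b]:
R2 <- R2 - (3)*R1:  [   0  -14   16  -30 ]
R3 <- R3 - (-2/7)*R2:  [     0      0   25/7  -25/7 ]
Row echelon form:
[ -1    4    -5  |     13 ]
[  0  -14    16  |    -30 ]
[  0    0  25/7  |  -25/7 ]
Back-substitution:
z = (-25/7) / (25/7) = -1
y = (-30 - (16)*(-1)) / -14 = 1
x = (13 - (4)*(1) - (-5)*(-1)) / -1 = -4

(-4, 1, -1)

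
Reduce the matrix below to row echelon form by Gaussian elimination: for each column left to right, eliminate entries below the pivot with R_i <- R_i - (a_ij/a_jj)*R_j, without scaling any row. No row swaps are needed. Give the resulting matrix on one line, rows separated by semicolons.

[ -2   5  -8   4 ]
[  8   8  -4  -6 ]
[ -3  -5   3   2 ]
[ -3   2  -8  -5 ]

Forward elimination:
R2 <- R2 - (-4)*R1:  [   0   28  -36   10 ]
R3 <- R3 - (3/2)*R1:  [     0  -25/2     15     -4 ]
R4 <- R4 - (3/2)*R1:  [     0  -11/2      4    -11 ]
R3 <- R3 - (-25/56)*R2:  [      0       0  -15/14   13/28 ]
R4 <- R4 - (-11/56)*R2:  [       0        0   -43/14  -253/28 ]
R4 <- R4 - (43/15)*R3:  [       0        0        0  -311/30 ]
Row echelon form:
[ -2   5      -8        4 ]
[  0  28     -36       10 ]
[  0   0  -15/14    13/28 ]
[  0   0       0  -311/30 ]

REF = [-2 5 -8 4; 0 28 -36 10; 0 0 -15/14 13/28; 0 0 0 -311/30]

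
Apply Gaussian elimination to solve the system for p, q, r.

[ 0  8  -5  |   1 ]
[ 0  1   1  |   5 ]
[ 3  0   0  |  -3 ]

(-1, 2, 3)

Forward elimination on [A|b]:
R1 <-> R3   (pivot in column 1 was zero)
[ 3  0   0  -3 ]
[ 0  1   1   5 ]
[ 0  8  -5   1 ]
R3 <- R3 - (8)*R2:  [   0    0  -13  -39 ]
Row echelon form:
[ 3  0    0  |   -3 ]
[ 0  1    1  |    5 ]
[ 0  0  -13  |  -39 ]
Back-substitution:
r = (-39) / -13 = 3
q = (5 - (1)*(3)) / 1 = 2
p = (-3) / 3 = -1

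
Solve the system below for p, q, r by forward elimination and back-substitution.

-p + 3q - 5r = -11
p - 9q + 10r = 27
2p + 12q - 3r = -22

Forward elimination on [A|b]:
R2 <- R2 - (-1)*R1:  [  0  -6   5  16 ]
R3 <- R3 - (-2)*R1:  [   0   18  -13  -44 ]
R3 <- R3 - (-3)*R2:  [ 0  0  2  4 ]
Row echelon form:
[ -1   3  -5  |  -11 ]
[  0  -6   5  |   16 ]
[  0   0   2  |    4 ]
Back-substitution:
r = (4) / 2 = 2
q = (16 - (5)*(2)) / -6 = -1
p = (-11 - (3)*(-1) - (-5)*(2)) / -1 = -2

(-2, -1, 2)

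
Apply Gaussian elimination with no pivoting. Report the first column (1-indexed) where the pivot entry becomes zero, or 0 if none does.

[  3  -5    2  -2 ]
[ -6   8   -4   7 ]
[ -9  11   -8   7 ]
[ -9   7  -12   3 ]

first zero-pivot column = 4

Naive forward elimination:
R2 <- R2 - (-2)*R1:  [  0  -2   0   3 ]
R3 <- R3 - (-3)*R1:  [  0  -4  -2   1 ]
R4 <- R4 - (-3)*R1:  [  0  -8  -6  -3 ]
R3 <- R3 - (2)*R2:  [  0   0  -2  -5 ]
R4 <- R4 - (4)*R2:  [   0    0   -6  -15 ]
R4 <- R4 - (3)*R3:  [ 0  0  0  0 ]
Matrix at this point:
[ 3  -5   2  -2 ]
[ 0  -2   0   3 ]
[ 0   0  -2  -5 ]
[ 0   0   0   0 ]
Pivot entry (4,4) in the last row is zero and there are no rows below to swap with -> zero pivot in column 4 (A is singular).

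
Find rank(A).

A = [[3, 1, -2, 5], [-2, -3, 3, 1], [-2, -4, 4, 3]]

Row reduction:
R2 <- R2 - (-2/3)*R1:  [    0  -7/3   5/3  13/3 ]
R3 <- R3 - (-2/3)*R1:  [     0  -10/3    8/3   19/3 ]
R3 <- R3 - (10/7)*R2:  [   0    0  2/7  1/7 ]
Row echelon form:
[ 3     1   -2     5 ]
[ 0  -7/3  5/3  13/3 ]
[ 0     0  2/7   1/7 ]
Nonzero rows / pivot columns: 3

rank(A) = 3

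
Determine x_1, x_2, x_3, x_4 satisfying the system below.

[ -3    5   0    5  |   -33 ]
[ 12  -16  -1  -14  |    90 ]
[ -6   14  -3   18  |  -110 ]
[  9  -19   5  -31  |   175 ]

(-4, -4, -4, -5)

Forward elimination on [A|b]:
R2 <- R2 - (-4)*R1:  [   0    4   -1    6  -42 ]
R3 <- R3 - (2)*R1:  [   0    4   -3    8  -44 ]
R4 <- R4 - (-3)*R1:  [   0   -4    5  -16   76 ]
R3 <- R3 - (1)*R2:  [  0   0  -2   2  -2 ]
R4 <- R4 - (-1)*R2:  [   0    0    4  -10   34 ]
R4 <- R4 - (-2)*R3:  [  0   0   0  -6  30 ]
Row echelon form:
[ -3  5   0   5  |  -33 ]
[  0  4  -1   6  |  -42 ]
[  0  0  -2   2  |   -2 ]
[  0  0   0  -6  |   30 ]
Back-substitution:
x_4 = (30) / -6 = -5
x_3 = (-2 - (2)*(-5)) / -2 = -4
x_2 = (-42 - (-1)*(-4) - (6)*(-5)) / 4 = -4
x_1 = (-33 - (5)*(-4) - (5)*(-5)) / -3 = -4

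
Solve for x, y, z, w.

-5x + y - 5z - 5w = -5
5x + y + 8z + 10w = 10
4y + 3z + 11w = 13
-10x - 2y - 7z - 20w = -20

(-3, -5, 0, 3)

Forward elimination on [A|b]:
R2 <- R2 - (-1)*R1:  [ 0  2  3  5  5 ]
R4 <- R4 - (2)*R1:  [   0   -4    3  -10  -10 ]
R3 <- R3 - (2)*R2:  [  0   0  -3   1   3 ]
R4 <- R4 - (-2)*R2:  [ 0  0  9  0  0 ]
R4 <- R4 - (-3)*R3:  [ 0  0  0  3  9 ]
Row echelon form:
[ -5  1  -5  -5  |  -5 ]
[  0  2   3   5  |   5 ]
[  0  0  -3   1  |   3 ]
[  0  0   0   3  |   9 ]
Back-substitution:
w = (9) / 3 = 3
z = (3 - (1)*(3)) / -3 = 0
y = (5 - (3)*(0) - (5)*(3)) / 2 = -5
x = (-5 - (1)*(-5) - (-5)*(0) - (-5)*(3)) / -5 = -3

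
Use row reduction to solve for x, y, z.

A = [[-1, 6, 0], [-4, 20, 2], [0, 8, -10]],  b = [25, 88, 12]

(-1, 4, 2)

Forward elimination on [A|b]:
R2 <- R2 - (4)*R1:  [   0   -4    2  -12 ]
R3 <- R3 - (-2)*R2:  [   0    0   -6  -12 ]
Row echelon form:
[ -1   6   0  |   25 ]
[  0  -4   2  |  -12 ]
[  0   0  -6  |  -12 ]
Back-substitution:
z = (-12) / -6 = 2
y = (-12 - (2)*(2)) / -4 = 4
x = (25 - (6)*(4)) / -1 = -1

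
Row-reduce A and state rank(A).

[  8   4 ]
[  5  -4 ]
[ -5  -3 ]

Row reduction:
R2 <- R2 - (5/8)*R1:  [     0  -13/2 ]
R3 <- R3 - (-5/8)*R1:  [    0  -1/2 ]
R3 <- R3 - (1/13)*R2:  [ 0  0 ]
Row echelon form:
[ 8      4 ]
[ 0  -13/2 ]
[ 0      0 ]
Nonzero rows / pivot columns: 2

rank(A) = 2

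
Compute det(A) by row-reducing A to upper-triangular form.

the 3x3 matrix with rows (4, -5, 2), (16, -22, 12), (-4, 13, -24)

Forward elimination:
R2 <- R2 - (4)*R1:  [  0  -2   4 ]
R3 <- R3 - (-1)*R1:  [   0    8  -22 ]
R3 <- R3 - (-4)*R2:  [  0   0  -6 ]
Upper-triangular form:
[ 4  -5   2 ]
[ 0  -2   4 ]
[ 0   0  -6 ]
det(A) = (-1)^0 * (4) * (-2) * (-6) = 48  (0 row swaps -> sign +1)

det(A) = 48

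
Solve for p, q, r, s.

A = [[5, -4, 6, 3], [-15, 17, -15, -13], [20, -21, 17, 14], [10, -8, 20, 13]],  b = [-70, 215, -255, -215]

Forward elimination on [A|b]:
R2 <- R2 - (-3)*R1:  [  0   5   3  -4   5 ]
R3 <- R3 - (4)*R1:  [  0  -5  -7   2  25 ]
R4 <- R4 - (2)*R1:  [   0    0    8    7  -75 ]
R3 <- R3 - (-1)*R2:  [  0   0  -4  -2  30 ]
R4 <- R4 - (-2)*R3:  [   0    0    0    3  -15 ]
Row echelon form:
[ 5  -4   6   3  |  -70 ]
[ 0   5   3  -4  |    5 ]
[ 0   0  -4  -2  |   30 ]
[ 0   0   0   3  |  -15 ]
Back-substitution:
s = (-15) / 3 = -5
r = (30 - (-2)*(-5)) / -4 = -5
q = (5 - (3)*(-5) - (-4)*(-5)) / 5 = 0
p = (-70 - (-4)*(0) - (6)*(-5) - (3)*(-5)) / 5 = -5

(-5, 0, -5, -5)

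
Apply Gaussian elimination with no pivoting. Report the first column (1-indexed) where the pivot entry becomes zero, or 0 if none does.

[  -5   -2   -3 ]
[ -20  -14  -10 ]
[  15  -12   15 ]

first zero-pivot column = 3

Naive forward elimination:
R2 <- R2 - (4)*R1:  [  0  -6   2 ]
R3 <- R3 - (-3)*R1:  [   0  -18    6 ]
R3 <- R3 - (3)*R2:  [ 0  0  0 ]
Matrix at this point:
[ -5  -2  -3 ]
[  0  -6   2 ]
[  0   0   0 ]
Pivot entry (3,3) in the last row is zero and there are no rows below to swap with -> zero pivot in column 3 (A is singular).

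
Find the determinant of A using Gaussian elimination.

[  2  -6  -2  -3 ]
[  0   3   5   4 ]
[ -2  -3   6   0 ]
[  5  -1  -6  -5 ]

det(A) = -529

Forward elimination:
R3 <- R3 - (-1)*R1:  [  0  -9   4  -3 ]
R4 <- R4 - (5/2)*R1:  [   0   14   -1  5/2 ]
R3 <- R3 - (-3)*R2:  [  0   0  19   9 ]
R4 <- R4 - (14/3)*R2:  [     0      0  -73/3  -97/6 ]
R4 <- R4 - (-73/57)*R3:  [        0         0         0  -529/114 ]
Upper-triangular form:
[ 2  -6  -2        -3 ]
[ 0   3   5         4 ]
[ 0   0  19         9 ]
[ 0   0   0  -529/114 ]
det(A) = (-1)^0 * (2) * (3) * (19) * (-529/114) = -529  (0 row swaps -> sign +1)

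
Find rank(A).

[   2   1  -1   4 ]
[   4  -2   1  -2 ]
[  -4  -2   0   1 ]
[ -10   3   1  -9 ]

Row reduction:
R2 <- R2 - (2)*R1:  [   0   -4    3  -10 ]
R3 <- R3 - (-2)*R1:  [  0   0  -2   9 ]
R4 <- R4 - (-5)*R1:  [  0   8  -4  11 ]
R4 <- R4 - (-2)*R2:  [  0   0   2  -9 ]
R4 <- R4 - (-1)*R3:  [ 0  0  0  0 ]
Row echelon form:
[ 2   1  -1    4 ]
[ 0  -4   3  -10 ]
[ 0   0  -2    9 ]
[ 0   0   0    0 ]
Nonzero rows / pivot columns: 3

rank(A) = 3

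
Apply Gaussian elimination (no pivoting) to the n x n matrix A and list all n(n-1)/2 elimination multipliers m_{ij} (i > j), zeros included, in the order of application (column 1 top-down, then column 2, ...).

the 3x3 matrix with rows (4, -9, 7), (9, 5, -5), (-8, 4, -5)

Forward elimination:
R2 <- R2 - (9/4)*R1:  [     0  101/4  -83/4 ]
R3 <- R3 - (-2)*R1:  [   0  -14    9 ]
R3 <- R3 - (-56/101)*R2:  [        0         0  -253/101 ]
Multipliers (in order of application): m_{21} = 9/4, m_{31} = -2, m_{32} = -56/101

multipliers: 9/4, -2, -56/101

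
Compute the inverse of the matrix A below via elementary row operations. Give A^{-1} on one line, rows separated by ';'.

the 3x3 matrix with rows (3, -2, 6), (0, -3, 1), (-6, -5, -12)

inverse = [41/27 -2 16/27; -2/9 0 -1/9; -2/3 1 -1/3]

Gauss-Jordan on [A | I]:
R1 <- (1/3)*R1:  [    1  -2/3     2  |   1/3     0     0 ]
R3 <- R3 - (-6)*R1:  [  0  -9   0  |   2   0   1 ]
R2 <- (1/-3)*R2:  [    0     1  -1/3  |     0  -1/3     0 ]
R1 <- R1 - (-2/3)*R2:  [    1     0  16/9  |   1/3  -2/9     0 ]
R3 <- R3 - (-9)*R2:  [  0   0  -3  |   2  -3   1 ]
R3 <- (1/-3)*R3:  [    0     0     1  |  -2/3     1  -1/3 ]
R1 <- R1 - (16/9)*R3:  [     1      0      0  |  41/27     -2  16/27 ]
R2 <- R2 - (-1/3)*R3:  [    0     1     0  |  -2/9     0  -1/9 ]
Right block of [I | A^{-1}] is the inverse:
[ 41/27  -2  16/27 ]
[  -2/9   0   -1/9 ]
[  -2/3   1   -1/3 ]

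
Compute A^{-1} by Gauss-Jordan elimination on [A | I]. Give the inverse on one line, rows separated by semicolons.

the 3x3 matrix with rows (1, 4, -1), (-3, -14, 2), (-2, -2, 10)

Gauss-Jordan on [A | I]:
R2 <- R2 - (-3)*R1:  [  0  -2  -1  |   3   1   0 ]
R3 <- R3 - (-2)*R1:  [ 0  6  8  |  2  0  1 ]
R2 <- (1/-2)*R2:  [    0     1   1/2  |  -3/2  -1/2     0 ]
R1 <- R1 - (4)*R2:  [  1   0  -3  |   7   2   0 ]
R3 <- R3 - (6)*R2:  [  0   0   5  |  11   3   1 ]
R3 <- (1/5)*R3:  [    0     0     1  |  11/5   3/5   1/5 ]
R1 <- R1 - (-3)*R3:  [    1     0     0  |  68/5  19/5   3/5 ]
R2 <- R2 - (1/2)*R3:  [     0      1      0  |  -13/5   -4/5  -1/10 ]
Right block of [I | A^{-1}] is the inverse:
[  68/5  19/5    3/5 ]
[ -13/5  -4/5  -1/10 ]
[  11/5   3/5    1/5 ]

inverse = [68/5 19/5 3/5; -13/5 -4/5 -1/10; 11/5 3/5 1/5]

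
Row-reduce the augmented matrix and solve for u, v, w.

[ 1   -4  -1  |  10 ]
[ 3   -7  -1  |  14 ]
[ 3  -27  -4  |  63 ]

(-1, -2, -3)

Forward elimination on [A|b]:
R2 <- R2 - (3)*R1:  [   0    5    2  -16 ]
R3 <- R3 - (3)*R1:  [   0  -15   -1   33 ]
R3 <- R3 - (-3)*R2:  [   0    0    5  -15 ]
Row echelon form:
[ 1  -4  -1  |   10 ]
[ 0   5   2  |  -16 ]
[ 0   0   5  |  -15 ]
Back-substitution:
w = (-15) / 5 = -3
v = (-16 - (2)*(-3)) / 5 = -2
u = (10 - (-4)*(-2) - (-1)*(-3)) / 1 = -1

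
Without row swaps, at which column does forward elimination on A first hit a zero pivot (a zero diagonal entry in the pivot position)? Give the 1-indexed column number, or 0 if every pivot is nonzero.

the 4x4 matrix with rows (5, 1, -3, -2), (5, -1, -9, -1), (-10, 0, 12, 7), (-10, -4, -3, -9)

Naive forward elimination:
R2 <- R2 - (1)*R1:  [  0  -2  -6   1 ]
R3 <- R3 - (-2)*R1:  [ 0  2  6  3 ]
R4 <- R4 - (-2)*R1:  [   0   -2   -9  -13 ]
R3 <- R3 - (-1)*R2:  [ 0  0  0  4 ]
R4 <- R4 - (1)*R2:  [   0    0   -3  -14 ]
Matrix at this point:
[ 5   1  -3   -2 ]
[ 0  -2  -6    1 ]
[ 0   0   0    4 ]
[ 0   0  -3  -14 ]
Pivot entry (3,3) is zero but row 4 has -3 in column 3 -> naive elimination stops; a row interchange (e.g. R3 <-> R4) would be required here.

first zero-pivot column = 3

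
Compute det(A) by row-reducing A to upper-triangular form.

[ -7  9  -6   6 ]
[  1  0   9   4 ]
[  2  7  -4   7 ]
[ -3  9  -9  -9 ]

det(A) = -8874

Forward elimination:
R2 <- R2 - (-1/7)*R1:  [    0   9/7  57/7  34/7 ]
R3 <- R3 - (-2/7)*R1:  [     0   67/7  -40/7   61/7 ]
R4 <- R4 - (3/7)*R1:  [     0   36/7  -45/7  -81/7 ]
R3 <- R3 - (67/9)*R2:  [      0       0  -199/3  -247/9 ]
R4 <- R4 - (4)*R2:  [   0    0  -39  -31 ]
R4 <- R4 - (117/199)*R3:  [         0          0          0  -2958/199 ]
Upper-triangular form:
[ -7    9      -6          6 ]
[  0  9/7    57/7       34/7 ]
[  0    0  -199/3     -247/9 ]
[  0    0       0  -2958/199 ]
det(A) = (-1)^0 * (-7) * (9/7) * (-199/3) * (-2958/199) = -8874  (0 row swaps -> sign +1)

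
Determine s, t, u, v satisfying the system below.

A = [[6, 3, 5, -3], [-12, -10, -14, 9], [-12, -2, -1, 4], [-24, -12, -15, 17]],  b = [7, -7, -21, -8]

Forward elimination on [A|b]:
R2 <- R2 - (-2)*R1:  [  0  -4  -4   3   7 ]
R3 <- R3 - (-2)*R1:  [  0   4   9  -2  -7 ]
R4 <- R4 - (-4)*R1:  [  0   0   5   5  20 ]
R3 <- R3 - (-1)*R2:  [ 0  0  5  1  0 ]
R4 <- R4 - (1)*R3:  [  0   0   0   4  20 ]
Row echelon form:
[ 6   3   5  -3  |   7 ]
[ 0  -4  -4   3  |   7 ]
[ 0   0   5   1  |   0 ]
[ 0   0   0   4  |  20 ]
Back-substitution:
v = (20) / 4 = 5
u = (0 - (1)*(5)) / 5 = -1
t = (7 - (-4)*(-1) - (3)*(5)) / -4 = 3
s = (7 - (3)*(3) - (5)*(-1) - (-3)*(5)) / 6 = 3

(3, 3, -1, 5)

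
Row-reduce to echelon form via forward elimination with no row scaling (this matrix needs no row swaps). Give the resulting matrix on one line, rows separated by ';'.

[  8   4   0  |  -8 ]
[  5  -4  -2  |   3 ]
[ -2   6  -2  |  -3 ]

REF = [8 4 0 -8; 0 -13/2 -2 8; 0 0 -54/13 47/13]

Forward elimination:
R2 <- R2 - (5/8)*R1:  [     0  -13/2     -2      8 ]
R3 <- R3 - (-1/4)*R1:  [  0   7  -2  -5 ]
R3 <- R3 - (-14/13)*R2:  [      0       0  -54/13   47/13 ]
Row echelon form:
[ 8      4       0  |     -8 ]
[ 0  -13/2      -2  |      8 ]
[ 0      0  -54/13  |  47/13 ]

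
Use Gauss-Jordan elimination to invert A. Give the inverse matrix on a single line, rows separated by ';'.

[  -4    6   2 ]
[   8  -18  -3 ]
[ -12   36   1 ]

Gauss-Jordan on [A | I]:
R1 <- (1/-4)*R1:  [    1  -3/2  -1/2  |  -1/4     0     0 ]
R2 <- R2 - (8)*R1:  [  0  -6   1  |   2   1   0 ]
R3 <- R3 - (-12)*R1:  [  0  18  -5  |  -3   0   1 ]
R2 <- (1/-6)*R2:  [    0     1  -1/6  |  -1/3  -1/6     0 ]
R1 <- R1 - (-3/2)*R2:  [    1     0  -3/4  |  -3/4  -1/4     0 ]
R3 <- R3 - (18)*R2:  [  0   0  -2  |   3   3   1 ]
R3 <- (1/-2)*R3:  [    0     0     1  |  -3/2  -3/2  -1/2 ]
R1 <- R1 - (-3/4)*R3:  [     1      0      0  |  -15/8  -11/8   -3/8 ]
R2 <- R2 - (-1/6)*R3:  [     0      1      0  |  -7/12  -5/12  -1/12 ]
Right block of [I | A^{-1}] is the inverse:
[ -15/8  -11/8   -3/8 ]
[ -7/12  -5/12  -1/12 ]
[  -3/2   -3/2   -1/2 ]

inverse = [-15/8 -11/8 -3/8; -7/12 -5/12 -1/12; -3/2 -3/2 -1/2]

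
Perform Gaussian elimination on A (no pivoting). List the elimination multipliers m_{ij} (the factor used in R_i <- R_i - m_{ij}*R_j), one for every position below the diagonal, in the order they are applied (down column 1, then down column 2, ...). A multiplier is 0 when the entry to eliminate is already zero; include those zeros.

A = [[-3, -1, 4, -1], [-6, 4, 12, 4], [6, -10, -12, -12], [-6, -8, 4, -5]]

Forward elimination:
R2 <- R2 - (2)*R1:  [ 0  6  4  6 ]
R3 <- R3 - (-2)*R1:  [   0  -12   -4  -14 ]
R4 <- R4 - (2)*R1:  [  0  -6  -4  -3 ]
R3 <- R3 - (-2)*R2:  [  0   0   4  -2 ]
R4 <- R4 - (-1)*R2:  [ 0  0  0  3 ]
R4: entry in column 3 is already 0 -> m_{43} = 0 (no row operation needed)
Multipliers (in order of application): m_{21} = 2, m_{31} = -2, m_{41} = 2, m_{32} = -2, m_{42} = -1, m_{43} = 0

multipliers: 2, -2, 2, -2, -1, 0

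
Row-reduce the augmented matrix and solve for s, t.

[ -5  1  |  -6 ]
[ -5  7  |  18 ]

(2, 4)

Forward elimination on [A|b]:
R2 <- R2 - (1)*R1:  [  0   6  24 ]
Row echelon form:
[ -5  1  |  -6 ]
[  0  6  |  24 ]
Back-substitution:
t = (24) / 6 = 4
s = (-6 - (1)*(4)) / -5 = 2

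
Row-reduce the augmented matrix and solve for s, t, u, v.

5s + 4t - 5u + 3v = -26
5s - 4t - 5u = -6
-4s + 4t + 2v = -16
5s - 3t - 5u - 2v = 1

(1, -1, 3, -4)

Forward elimination on [A|b]:
R2 <- R2 - (1)*R1:  [  0  -8   0  -3  20 ]
R3 <- R3 - (-4/5)*R1:  [      0    36/5      -4    22/5  -184/5 ]
R4 <- R4 - (1)*R1:  [  0  -7   0  -5  27 ]
R3 <- R3 - (-9/10)*R2:  [     0      0     -4  17/10  -94/5 ]
R4 <- R4 - (7/8)*R2:  [     0      0      0  -19/8   19/2 ]
Row echelon form:
[ 5   4  -5      3  |    -26 ]
[ 0  -8   0     -3  |     20 ]
[ 0   0  -4  17/10  |  -94/5 ]
[ 0   0   0  -19/8  |   19/2 ]
Back-substitution:
v = (19/2) / (-19/8) = -4
u = (-94/5 - (17/10)*(-4)) / -4 = 3
t = (20 - (-3)*(-4)) / -8 = -1
s = (-26 - (4)*(-1) - (-5)*(3) - (3)*(-4)) / 5 = 1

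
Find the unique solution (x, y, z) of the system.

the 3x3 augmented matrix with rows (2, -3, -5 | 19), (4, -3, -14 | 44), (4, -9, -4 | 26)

(-1, -2, -3)

Forward elimination on [A|b]:
R2 <- R2 - (2)*R1:  [  0   3  -4   6 ]
R3 <- R3 - (2)*R1:  [   0   -3    6  -12 ]
R3 <- R3 - (-1)*R2:  [  0   0   2  -6 ]
Row echelon form:
[ 2  -3  -5  |  19 ]
[ 0   3  -4  |   6 ]
[ 0   0   2  |  -6 ]
Back-substitution:
z = (-6) / 2 = -3
y = (6 - (-4)*(-3)) / 3 = -2
x = (19 - (-3)*(-2) - (-5)*(-3)) / 2 = -1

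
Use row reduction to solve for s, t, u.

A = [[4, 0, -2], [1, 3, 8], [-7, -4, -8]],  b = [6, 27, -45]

Forward elimination on [A|b]:
R2 <- R2 - (1/4)*R1:  [    0     3  17/2  51/2 ]
R3 <- R3 - (-7/4)*R1:  [     0     -4  -23/2  -69/2 ]
R3 <- R3 - (-4/3)*R2:  [    0     0  -1/6  -1/2 ]
Row echelon form:
[ 4  0    -2  |     6 ]
[ 0  3  17/2  |  51/2 ]
[ 0  0  -1/6  |  -1/2 ]
Back-substitution:
u = (-1/2) / (-1/6) = 3
t = (51/2 - (17/2)*(3)) / 3 = 0
s = (6 - (-2)*(3)) / 4 = 3

(3, 0, 3)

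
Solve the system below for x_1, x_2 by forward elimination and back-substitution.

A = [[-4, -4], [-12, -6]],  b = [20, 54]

Forward elimination on [A|b]:
R2 <- R2 - (3)*R1:  [  0   6  -6 ]
Row echelon form:
[ -4  -4  |  20 ]
[  0   6  |  -6 ]
Back-substitution:
x_2 = (-6) / 6 = -1
x_1 = (20 - (-4)*(-1)) / -4 = -4

(-4, -1)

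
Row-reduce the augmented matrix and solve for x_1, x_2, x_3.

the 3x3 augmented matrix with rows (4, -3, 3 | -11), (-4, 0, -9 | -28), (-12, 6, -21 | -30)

Forward elimination on [A|b]:
R2 <- R2 - (-1)*R1:  [   0   -3   -6  -39 ]
R3 <- R3 - (-3)*R1:  [   0   -3  -12  -63 ]
R3 <- R3 - (1)*R2:  [   0    0   -6  -24 ]
Row echelon form:
[ 4  -3   3  |  -11 ]
[ 0  -3  -6  |  -39 ]
[ 0   0  -6  |  -24 ]
Back-substitution:
x_3 = (-24) / -6 = 4
x_2 = (-39 - (-6)*(4)) / -3 = 5
x_1 = (-11 - (-3)*(5) - (3)*(4)) / 4 = -2

(-2, 5, 4)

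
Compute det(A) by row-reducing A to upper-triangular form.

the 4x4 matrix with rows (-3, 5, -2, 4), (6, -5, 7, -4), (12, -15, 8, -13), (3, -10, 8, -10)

det(A) = -225

Forward elimination:
R2 <- R2 - (-2)*R1:  [ 0  5  3  4 ]
R3 <- R3 - (-4)*R1:  [ 0  5  0  3 ]
R4 <- R4 - (-1)*R1:  [  0  -5   6  -6 ]
R3 <- R3 - (1)*R2:  [  0   0  -3  -1 ]
R4 <- R4 - (-1)*R2:  [  0   0   9  -2 ]
R4 <- R4 - (-3)*R3:  [  0   0   0  -5 ]
Upper-triangular form:
[ -3  5  -2   4 ]
[  0  5   3   4 ]
[  0  0  -3  -1 ]
[  0  0   0  -5 ]
det(A) = (-1)^0 * (-3) * (5) * (-3) * (-5) = -225  (0 row swaps -> sign +1)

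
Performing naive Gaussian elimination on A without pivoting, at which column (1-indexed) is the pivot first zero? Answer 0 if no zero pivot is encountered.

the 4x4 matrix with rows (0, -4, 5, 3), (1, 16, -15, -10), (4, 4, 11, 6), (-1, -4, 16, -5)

Naive forward elimination:
Pivot entry (1,1) is zero but row 2 has 1 in column 1 -> naive elimination stops; a row interchange (e.g. R1 <-> R2) would be required here.

first zero-pivot column = 1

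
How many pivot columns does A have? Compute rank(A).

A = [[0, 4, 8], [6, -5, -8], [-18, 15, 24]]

Row reduction:
R1 <-> R2   (pivot in column 1 was zero)
[   6  -5  -8 ]
[   0   4   8 ]
[ -18  15  24 ]
R3 <- R3 - (-3)*R1:  [ 0  0  0 ]
Row echelon form:
[ 6  -5  -8 ]
[ 0   4   8 ]
[ 0   0   0 ]
Nonzero rows / pivot columns: 2

rank(A) = 2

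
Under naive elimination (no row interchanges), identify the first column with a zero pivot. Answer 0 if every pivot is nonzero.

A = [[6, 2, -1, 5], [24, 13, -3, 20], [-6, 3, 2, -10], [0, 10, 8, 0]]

first zero-pivot column = 3

Naive forward elimination:
R2 <- R2 - (4)*R1:  [ 0  5  1  0 ]
R3 <- R3 - (-1)*R1:  [  0   5   1  -5 ]
R3 <- R3 - (1)*R2:  [  0   0   0  -5 ]
R4 <- R4 - (2)*R2:  [ 0  0  6  0 ]
Matrix at this point:
[ 6  2  -1   5 ]
[ 0  5   1   0 ]
[ 0  0   0  -5 ]
[ 0  0   6   0 ]
Pivot entry (3,3) is zero but row 4 has 6 in column 3 -> naive elimination stops; a row interchange (e.g. R3 <-> R4) would be required here.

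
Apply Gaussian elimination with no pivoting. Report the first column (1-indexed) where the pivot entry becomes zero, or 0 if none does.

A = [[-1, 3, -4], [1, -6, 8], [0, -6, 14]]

first zero-pivot column = 0

Naive forward elimination:
R2 <- R2 - (-1)*R1:  [  0  -3   4 ]
R3 <- R3 - (2)*R2:  [ 0  0  6 ]
All pivots nonzero; naive elimination completes without hitting a zero pivot.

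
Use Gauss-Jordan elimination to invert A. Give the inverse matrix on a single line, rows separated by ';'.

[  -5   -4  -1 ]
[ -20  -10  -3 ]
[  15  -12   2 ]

Gauss-Jordan on [A | I]:
R1 <- (1/-5)*R1:  [    1   4/5   1/5  |  -1/5     0     0 ]
R2 <- R2 - (-20)*R1:  [  0   6   1  |  -4   1   0 ]
R3 <- R3 - (15)*R1:  [   0  -24   -1  |    3    0    1 ]
R2 <- (1/6)*R2:  [    0     1   1/6  |  -2/3   1/6     0 ]
R1 <- R1 - (4/5)*R2:  [     1      0   1/15  |    1/3  -2/15      0 ]
R3 <- R3 - (-24)*R2:  [   0    0    3  |  -13    4    1 ]
R3 <- (1/3)*R3:  [     0      0      1  |  -13/3    4/3    1/3 ]
R1 <- R1 - (1/15)*R3:  [     1      0      0  |  28/45   -2/9  -1/45 ]
R2 <- R2 - (1/6)*R3:  [     0      1      0  |   1/18  -1/18  -1/18 ]
Right block of [I | A^{-1}] is the inverse:
[ 28/45   -2/9  -1/45 ]
[  1/18  -1/18  -1/18 ]
[ -13/3    4/3    1/3 ]

inverse = [28/45 -2/9 -1/45; 1/18 -1/18 -1/18; -13/3 4/3 1/3]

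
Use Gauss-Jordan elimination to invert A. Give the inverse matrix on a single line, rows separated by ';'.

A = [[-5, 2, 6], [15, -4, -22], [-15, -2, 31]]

inverse = [-28/5 -37/15 -2/3; -9/2 -13/6 -2/3; -3 -4/3 -1/3]

Gauss-Jordan on [A | I]:
R1 <- (1/-5)*R1:  [    1  -2/5  -6/5  |  -1/5     0     0 ]
R2 <- R2 - (15)*R1:  [  0   2  -4  |   3   1   0 ]
R3 <- R3 - (-15)*R1:  [  0  -8  13  |  -3   0   1 ]
R2 <- (1/2)*R2:  [   0    1   -2  |  3/2  1/2    0 ]
R1 <- R1 - (-2/5)*R2:  [   1    0   -2  |  2/5  1/5    0 ]
R3 <- R3 - (-8)*R2:  [  0   0  -3  |   9   4   1 ]
R3 <- (1/-3)*R3:  [    0     0     1  |    -3  -4/3  -1/3 ]
R1 <- R1 - (-2)*R3:  [      1       0       0  |   -28/5  -37/15    -2/3 ]
R2 <- R2 - (-2)*R3:  [     0      1      0  |   -9/2  -13/6   -2/3 ]
Right block of [I | A^{-1}] is the inverse:
[ -28/5  -37/15  -2/3 ]
[  -9/2   -13/6  -2/3 ]
[    -3    -4/3  -1/3 ]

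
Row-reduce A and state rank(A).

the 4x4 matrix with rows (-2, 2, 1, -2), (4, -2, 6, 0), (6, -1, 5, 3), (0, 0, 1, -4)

Row reduction:
R2 <- R2 - (-2)*R1:  [  0   2   8  -4 ]
R3 <- R3 - (-3)*R1:  [  0   5   8  -3 ]
R3 <- R3 - (5/2)*R2:  [   0    0  -12    7 ]
R4 <- R4 - (-1/12)*R3:  [      0       0       0  -41/12 ]
Row echelon form:
[ -2  2    1      -2 ]
[  0  2    8      -4 ]
[  0  0  -12       7 ]
[  0  0    0  -41/12 ]
Nonzero rows / pivot columns: 4

rank(A) = 4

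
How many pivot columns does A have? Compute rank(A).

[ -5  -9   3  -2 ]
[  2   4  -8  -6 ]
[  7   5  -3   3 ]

Row reduction:
R2 <- R2 - (-2/5)*R1:  [     0    2/5  -34/5  -34/5 ]
R3 <- R3 - (-7/5)*R1:  [     0  -38/5    6/5    1/5 ]
R3 <- R3 - (-19)*R2:  [    0     0  -128  -129 ]
Row echelon form:
[ -5   -9      3     -2 ]
[  0  2/5  -34/5  -34/5 ]
[  0    0   -128   -129 ]
Nonzero rows / pivot columns: 3

rank(A) = 3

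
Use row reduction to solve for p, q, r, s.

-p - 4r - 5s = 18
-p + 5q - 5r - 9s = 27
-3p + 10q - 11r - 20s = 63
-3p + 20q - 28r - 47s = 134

(-4, 0, -1, -2)

Forward elimination on [A|b]:
R2 <- R2 - (1)*R1:  [  0   5  -1  -4   9 ]
R3 <- R3 - (3)*R1:  [  0  10   1  -5   9 ]
R4 <- R4 - (3)*R1:  [   0   20  -16  -32   80 ]
R3 <- R3 - (2)*R2:  [  0   0   3   3  -9 ]
R4 <- R4 - (4)*R2:  [   0    0  -12  -16   44 ]
R4 <- R4 - (-4)*R3:  [  0   0   0  -4   8 ]
Row echelon form:
[ -1  0  -4  -5  |  18 ]
[  0  5  -1  -4  |   9 ]
[  0  0   3   3  |  -9 ]
[  0  0   0  -4  |   8 ]
Back-substitution:
s = (8) / -4 = -2
r = (-9 - (3)*(-2)) / 3 = -1
q = (9 - (-1)*(-1) - (-4)*(-2)) / 5 = 0
p = (18 - (-4)*(-1) - (-5)*(-2)) / -1 = -4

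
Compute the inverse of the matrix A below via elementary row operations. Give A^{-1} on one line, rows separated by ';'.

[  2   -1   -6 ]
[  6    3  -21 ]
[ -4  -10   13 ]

inverse = [57/20 -73/60 -13/20; -1/10 -1/30 -1/10; 4/5 -2/5 -1/5]

Gauss-Jordan on [A | I]:
R1 <- (1/2)*R1:  [    1  -1/2    -3  |   1/2     0     0 ]
R2 <- R2 - (6)*R1:  [  0   6  -3  |  -3   1   0 ]
R3 <- R3 - (-4)*R1:  [   0  -12    1  |    2    0    1 ]
R2 <- (1/6)*R2:  [    0     1  -1/2  |  -1/2   1/6     0 ]
R1 <- R1 - (-1/2)*R2:  [     1      0  -13/4  |    1/4   1/12      0 ]
R3 <- R3 - (-12)*R2:  [  0   0  -5  |  -4   2   1 ]
R3 <- (1/-5)*R3:  [    0     0     1  |   4/5  -2/5  -1/5 ]
R1 <- R1 - (-13/4)*R3:  [      1       0       0  |   57/20  -73/60  -13/20 ]
R2 <- R2 - (-1/2)*R3:  [     0      1      0  |  -1/10  -1/30  -1/10 ]
Right block of [I | A^{-1}] is the inverse:
[ 57/20  -73/60  -13/20 ]
[ -1/10   -1/30   -1/10 ]
[   4/5    -2/5    -1/5 ]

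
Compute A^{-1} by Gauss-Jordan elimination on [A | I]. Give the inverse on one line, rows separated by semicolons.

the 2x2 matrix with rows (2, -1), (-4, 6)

inverse = [3/4 1/8; 1/2 1/4]

Gauss-Jordan on [A | I]:
R1 <- (1/2)*R1:  [    1  -1/2  |   1/2     0 ]
R2 <- R2 - (-4)*R1:  [ 0  4  |  2  1 ]
R2 <- (1/4)*R2:  [   0    1  |  1/2  1/4 ]
R1 <- R1 - (-1/2)*R2:  [   1    0  |  3/4  1/8 ]
Right block of [I | A^{-1}] is the inverse:
[ 3/4  1/8 ]
[ 1/2  1/4 ]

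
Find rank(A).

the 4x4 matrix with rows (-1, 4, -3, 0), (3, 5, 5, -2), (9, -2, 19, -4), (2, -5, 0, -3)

Row reduction:
R2 <- R2 - (-3)*R1:  [  0  17  -4  -2 ]
R3 <- R3 - (-9)*R1:  [  0  34  -8  -4 ]
R4 <- R4 - (-2)*R1:  [  0   3  -6  -3 ]
R3 <- R3 - (2)*R2:  [ 0  0  0  0 ]
R4 <- R4 - (3/17)*R2:  [      0       0  -90/17  -45/17 ]
R3 <-> R4   (pivot in column 3 was zero)
[ -1   4      -3       0 ]
[  0  17      -4      -2 ]
[  0   0  -90/17  -45/17 ]
[  0   0       0       0 ]
Row echelon form:
[ -1   4      -3       0 ]
[  0  17      -4      -2 ]
[  0   0  -90/17  -45/17 ]
[  0   0       0       0 ]
Nonzero rows / pivot columns: 3

rank(A) = 3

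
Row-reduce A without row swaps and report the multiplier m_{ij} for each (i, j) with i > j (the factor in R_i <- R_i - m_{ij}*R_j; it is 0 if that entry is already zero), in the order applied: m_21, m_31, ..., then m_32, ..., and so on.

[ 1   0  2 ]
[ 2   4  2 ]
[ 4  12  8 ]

Forward elimination:
R2 <- R2 - (2)*R1:  [  0   4  -2 ]
R3 <- R3 - (4)*R1:  [  0  12   0 ]
R3 <- R3 - (3)*R2:  [ 0  0  6 ]
Multipliers (in order of application): m_{21} = 2, m_{31} = 4, m_{32} = 3

multipliers: 2, 4, 3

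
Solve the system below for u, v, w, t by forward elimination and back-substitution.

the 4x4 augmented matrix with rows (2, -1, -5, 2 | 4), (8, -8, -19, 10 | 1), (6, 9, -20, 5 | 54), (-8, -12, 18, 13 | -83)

(2, 3, -1, -1)

Forward elimination on [A|b]:
R2 <- R2 - (4)*R1:  [   0   -4    1    2  -15 ]
R3 <- R3 - (3)*R1:  [  0  12  -5  -1  42 ]
R4 <- R4 - (-4)*R1:  [   0  -16   -2   21  -67 ]
R3 <- R3 - (-3)*R2:  [  0   0  -2   5  -3 ]
R4 <- R4 - (4)*R2:  [  0   0  -6  13  -7 ]
R4 <- R4 - (3)*R3:  [  0   0   0  -2   2 ]
Row echelon form:
[ 2  -1  -5   2  |    4 ]
[ 0  -4   1   2  |  -15 ]
[ 0   0  -2   5  |   -3 ]
[ 0   0   0  -2  |    2 ]
Back-substitution:
t = (2) / -2 = -1
w = (-3 - (5)*(-1)) / -2 = -1
v = (-15 - (1)*(-1) - (2)*(-1)) / -4 = 3
u = (4 - (-1)*(3) - (-5)*(-1) - (2)*(-1)) / 2 = 2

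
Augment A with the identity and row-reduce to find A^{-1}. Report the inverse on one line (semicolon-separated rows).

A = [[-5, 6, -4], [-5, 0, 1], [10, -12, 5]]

inverse = [-2/15 -1/5 -1/15; -7/18 -1/6 -5/18; -2/3 0 -1/3]

Gauss-Jordan on [A | I]:
R1 <- (1/-5)*R1:  [    1  -6/5   4/5  |  -1/5     0     0 ]
R2 <- R2 - (-5)*R1:  [  0  -6   5  |  -1   1   0 ]
R3 <- R3 - (10)*R1:  [  0   0  -3  |   2   0   1 ]
R2 <- (1/-6)*R2:  [    0     1  -5/6  |   1/6  -1/6     0 ]
R1 <- R1 - (-6/5)*R2:  [    1     0  -1/5  |     0  -1/5     0 ]
R3 <- (1/-3)*R3:  [    0     0     1  |  -2/3     0  -1/3 ]
R1 <- R1 - (-1/5)*R3:  [     1      0      0  |  -2/15   -1/5  -1/15 ]
R2 <- R2 - (-5/6)*R3:  [     0      1      0  |  -7/18   -1/6  -5/18 ]
Right block of [I | A^{-1}] is the inverse:
[ -2/15  -1/5  -1/15 ]
[ -7/18  -1/6  -5/18 ]
[  -2/3     0   -1/3 ]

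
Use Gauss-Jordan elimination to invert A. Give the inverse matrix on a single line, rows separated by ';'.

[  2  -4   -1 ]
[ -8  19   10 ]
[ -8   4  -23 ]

inverse = [53/2 16/3 7/6; 44/3 3 2/3; -20/3 -4/3 -1/3]

Gauss-Jordan on [A | I]:
R1 <- (1/2)*R1:  [    1    -2  -1/2  |   1/2     0     0 ]
R2 <- R2 - (-8)*R1:  [ 0  3  6  |  4  1  0 ]
R3 <- R3 - (-8)*R1:  [   0  -12  -27  |    4    0    1 ]
R2 <- (1/3)*R2:  [   0    1    2  |  4/3  1/3    0 ]
R1 <- R1 - (-2)*R2:  [    1     0   7/2  |  19/6   2/3     0 ]
R3 <- R3 - (-12)*R2:  [  0   0  -3  |  20   4   1 ]
R3 <- (1/-3)*R3:  [     0      0      1  |  -20/3   -4/3   -1/3 ]
R1 <- R1 - (7/2)*R3:  [    1     0     0  |  53/2  16/3   7/6 ]
R2 <- R2 - (2)*R3:  [    0     1     0  |  44/3     3   2/3 ]
Right block of [I | A^{-1}] is the inverse:
[  53/2  16/3   7/6 ]
[  44/3     3   2/3 ]
[ -20/3  -4/3  -1/3 ]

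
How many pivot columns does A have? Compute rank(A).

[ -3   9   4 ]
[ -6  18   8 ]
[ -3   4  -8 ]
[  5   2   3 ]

Row reduction:
R2 <- R2 - (2)*R1:  [ 0  0  0 ]
R3 <- R3 - (1)*R1:  [   0   -5  -12 ]
R4 <- R4 - (-5/3)*R1:  [    0    17  29/3 ]
R2 <-> R3   (pivot in column 2 was zero)
[ -3   9     4 ]
[  0  -5   -12 ]
[  0   0     0 ]
[  0  17  29/3 ]
R4 <- R4 - (-17/5)*R2:  [       0        0  -467/15 ]
R3 <-> R4   (pivot in column 3 was zero)
[ -3   9        4 ]
[  0  -5      -12 ]
[  0   0  -467/15 ]
[  0   0        0 ]
Row echelon form:
[ -3   9        4 ]
[  0  -5      -12 ]
[  0   0  -467/15 ]
[  0   0        0 ]
Nonzero rows / pivot columns: 3

rank(A) = 3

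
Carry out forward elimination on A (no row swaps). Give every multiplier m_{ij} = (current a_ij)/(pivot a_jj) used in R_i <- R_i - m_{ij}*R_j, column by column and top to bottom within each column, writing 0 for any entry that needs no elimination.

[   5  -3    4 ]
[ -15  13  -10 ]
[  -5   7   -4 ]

Forward elimination:
R2 <- R2 - (-3)*R1:  [ 0  4  2 ]
R3 <- R3 - (-1)*R1:  [ 0  4  0 ]
R3 <- R3 - (1)*R2:  [  0   0  -2 ]
Multipliers (in order of application): m_{21} = -3, m_{31} = -1, m_{32} = 1

multipliers: -3, -1, 1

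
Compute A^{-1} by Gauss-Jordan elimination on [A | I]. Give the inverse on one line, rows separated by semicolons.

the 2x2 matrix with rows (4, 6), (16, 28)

inverse = [7/4 -3/8; -1 1/4]

Gauss-Jordan on [A | I]:
R1 <- (1/4)*R1:  [   1  3/2  |  1/4    0 ]
R2 <- R2 - (16)*R1:  [  0   4  |  -4   1 ]
R2 <- (1/4)*R2:  [   0    1  |   -1  1/4 ]
R1 <- R1 - (3/2)*R2:  [    1     0  |   7/4  -3/8 ]
Right block of [I | A^{-1}] is the inverse:
[ 7/4  -3/8 ]
[  -1   1/4 ]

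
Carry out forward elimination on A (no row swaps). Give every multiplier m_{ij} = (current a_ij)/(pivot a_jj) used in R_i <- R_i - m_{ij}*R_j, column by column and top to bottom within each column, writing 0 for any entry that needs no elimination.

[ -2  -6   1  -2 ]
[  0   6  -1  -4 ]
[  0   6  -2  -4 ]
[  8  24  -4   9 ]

multipliers: 0, 0, -4, 1, 0, 0

Forward elimination:
R2: entry in column 1 is already 0 -> m_{21} = 0 (no row operation needed)
R3: entry in column 1 is already 0 -> m_{31} = 0 (no row operation needed)
R4 <- R4 - (-4)*R1:  [ 0  0  0  1 ]
R3 <- R3 - (1)*R2:  [  0   0  -1   0 ]
R4: entry in column 2 is already 0 -> m_{42} = 0 (no row operation needed)
R4: entry in column 3 is already 0 -> m_{43} = 0 (no row operation needed)
Multipliers (in order of application): m_{21} = 0, m_{31} = 0, m_{41} = -4, m_{32} = 1, m_{42} = 0, m_{43} = 0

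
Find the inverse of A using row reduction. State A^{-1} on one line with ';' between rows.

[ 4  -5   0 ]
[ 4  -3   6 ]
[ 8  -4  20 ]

inverse = [-9/4 25/4 -15/8; -2 5 -3/2; 1/2 -3/2 1/2]

Gauss-Jordan on [A | I]:
R1 <- (1/4)*R1:  [    1  -5/4     0  |   1/4     0     0 ]
R2 <- R2 - (4)*R1:  [  0   2   6  |  -1   1   0 ]
R3 <- R3 - (8)*R1:  [  0   6  20  |  -2   0   1 ]
R2 <- (1/2)*R2:  [    0     1     3  |  -1/2   1/2     0 ]
R1 <- R1 - (-5/4)*R2:  [    1     0  15/4  |  -3/8   5/8     0 ]
R3 <- R3 - (6)*R2:  [  0   0   2  |   1  -3   1 ]
R3 <- (1/2)*R3:  [    0     0     1  |   1/2  -3/2   1/2 ]
R1 <- R1 - (15/4)*R3:  [     1      0      0  |   -9/4   25/4  -15/8 ]
R2 <- R2 - (3)*R3:  [    0     1     0  |    -2     5  -3/2 ]
Right block of [I | A^{-1}] is the inverse:
[ -9/4  25/4  -15/8 ]
[   -2     5   -3/2 ]
[  1/2  -3/2    1/2 ]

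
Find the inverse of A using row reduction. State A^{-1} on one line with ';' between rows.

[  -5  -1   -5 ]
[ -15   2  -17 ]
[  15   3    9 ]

inverse = [23/50 -1/25 9/50; -4/5 1/5 -1/15; -1/2 0 -1/6]

Gauss-Jordan on [A | I]:
R1 <- (1/-5)*R1:  [    1   1/5     1  |  -1/5     0     0 ]
R2 <- R2 - (-15)*R1:  [  0   5  -2  |  -3   1   0 ]
R3 <- R3 - (15)*R1:  [  0   0  -6  |   3   0   1 ]
R2 <- (1/5)*R2:  [    0     1  -2/5  |  -3/5   1/5     0 ]
R1 <- R1 - (1/5)*R2:  [     1      0  27/25  |  -2/25  -1/25      0 ]
R3 <- (1/-6)*R3:  [    0     0     1  |  -1/2     0  -1/6 ]
R1 <- R1 - (27/25)*R3:  [     1      0      0  |  23/50  -1/25   9/50 ]
R2 <- R2 - (-2/5)*R3:  [     0      1      0  |   -4/5    1/5  -1/15 ]
Right block of [I | A^{-1}] is the inverse:
[ 23/50  -1/25   9/50 ]
[  -4/5    1/5  -1/15 ]
[  -1/2      0   -1/6 ]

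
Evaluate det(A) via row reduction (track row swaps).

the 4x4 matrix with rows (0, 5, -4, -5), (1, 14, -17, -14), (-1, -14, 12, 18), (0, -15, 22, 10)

Forward elimination:
R1 <-> R2   (pivot in column 1 was zero)
[  1   14  -17  -14 ]
[  0    5   -4   -5 ]
[ -1  -14   12   18 ]
[  0  -15   22   10 ]
R3 <- R3 - (-1)*R1:  [  0   0  -5   4 ]
R4 <- R4 - (-3)*R2:  [  0   0  10  -5 ]
R4 <- R4 - (-2)*R3:  [ 0  0  0  3 ]
Upper-triangular form:
[ 1  14  -17  -14 ]
[ 0   5   -4   -5 ]
[ 0   0   -5    4 ]
[ 0   0    0    3 ]
det(A) = (-1)^1 * (1) * (5) * (-5) * (3) = 75  (1 row swap -> sign -1)

det(A) = 75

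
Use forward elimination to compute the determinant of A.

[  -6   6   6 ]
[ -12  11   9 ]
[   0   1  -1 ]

det(A) = -24

Forward elimination:
R2 <- R2 - (2)*R1:  [  0  -1  -3 ]
R3 <- R3 - (-1)*R2:  [  0   0  -4 ]
Upper-triangular form:
[ -6   6   6 ]
[  0  -1  -3 ]
[  0   0  -4 ]
det(A) = (-1)^0 * (-6) * (-1) * (-4) = -24  (0 row swaps -> sign +1)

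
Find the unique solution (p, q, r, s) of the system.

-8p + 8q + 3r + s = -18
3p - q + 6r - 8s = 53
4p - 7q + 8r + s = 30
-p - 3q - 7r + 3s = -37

(4, 1, 3, -3)

Forward elimination on [A|b]:
R2 <- R2 - (-3/8)*R1:  [     0      2   57/8  -61/8  185/4 ]
R3 <- R3 - (-1/2)*R1:  [    0    -3  19/2   3/2    21 ]
R4 <- R4 - (1/8)*R1:  [      0      -4   -59/8    23/8  -139/4 ]
R3 <- R3 - (-3/2)*R2:  [       0        0   323/16  -159/16    723/8 ]
R4 <- R4 - (-2)*R2:  [     0      0   55/8  -99/8  231/4 ]
R4 <- R4 - (110/323)*R3:  [         0          0          0  -2904/323   8712/323 ]
Row echelon form:
[ -8  8       3          1  |       -18 ]
[  0  2    57/8      -61/8  |     185/4 ]
[  0  0  323/16    -159/16  |     723/8 ]
[  0  0       0  -2904/323  |  8712/323 ]
Back-substitution:
s = (8712/323) / (-2904/323) = -3
r = (723/8 - (-159/16)*(-3)) / (323/16) = 3
q = (185/4 - (57/8)*(3) - (-61/8)*(-3)) / 2 = 1
p = (-18 - (8)*(1) - (3)*(3) - (1)*(-3)) / -8 = 4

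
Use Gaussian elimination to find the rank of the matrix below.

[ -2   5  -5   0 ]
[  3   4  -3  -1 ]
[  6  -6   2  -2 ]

rank(A) = 3

Row reduction:
R2 <- R2 - (-3/2)*R1:  [     0   23/2  -21/2     -1 ]
R3 <- R3 - (-3)*R1:  [   0    9  -13   -2 ]
R3 <- R3 - (18/23)*R2:  [       0        0  -110/23   -28/23 ]
Row echelon form:
[ -2     5       -5       0 ]
[  0  23/2    -21/2      -1 ]
[  0     0  -110/23  -28/23 ]
Nonzero rows / pivot columns: 3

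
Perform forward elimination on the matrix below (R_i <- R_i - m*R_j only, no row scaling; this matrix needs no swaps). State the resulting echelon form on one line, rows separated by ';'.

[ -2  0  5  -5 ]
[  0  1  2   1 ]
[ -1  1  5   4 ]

REF = [-2 0 5 -5; 0 1 2 1; 0 0 1/2 11/2]

Forward elimination:
R3 <- R3 - (1/2)*R1:  [    0     1   5/2  13/2 ]
R3 <- R3 - (1)*R2:  [    0     0   1/2  11/2 ]
Row echelon form:
[ -2  0    5    -5 ]
[  0  1    2     1 ]
[  0  0  1/2  11/2 ]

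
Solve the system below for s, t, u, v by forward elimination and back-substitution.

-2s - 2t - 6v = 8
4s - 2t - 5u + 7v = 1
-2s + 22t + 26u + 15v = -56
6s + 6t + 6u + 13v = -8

(4, -2, 1, -2)

Forward elimination on [A|b]:
R2 <- R2 - (-2)*R1:  [  0  -6  -5  -5  17 ]
R3 <- R3 - (1)*R1:  [   0   24   26   21  -64 ]
R4 <- R4 - (-3)*R1:  [  0   0   6  -5  16 ]
R3 <- R3 - (-4)*R2:  [ 0  0  6  1  4 ]
R4 <- R4 - (1)*R3:  [  0   0   0  -6  12 ]
Row echelon form:
[ -2  -2   0  -6  |   8 ]
[  0  -6  -5  -5  |  17 ]
[  0   0   6   1  |   4 ]
[  0   0   0  -6  |  12 ]
Back-substitution:
v = (12) / -6 = -2
u = (4 - (1)*(-2)) / 6 = 1
t = (17 - (-5)*(1) - (-5)*(-2)) / -6 = -2
s = (8 - (-2)*(-2) - (-6)*(-2)) / -2 = 4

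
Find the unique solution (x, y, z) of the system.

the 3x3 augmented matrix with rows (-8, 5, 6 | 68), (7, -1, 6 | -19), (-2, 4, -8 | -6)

Forward elimination on [A|b]:
R2 <- R2 - (-7/8)*R1:  [    0  27/8  45/4  81/2 ]
R3 <- R3 - (1/4)*R1:  [     0   11/4  -19/2    -23 ]
R3 <- R3 - (22/27)*R2:  [     0      0  -56/3    -56 ]
Row echelon form:
[ -8     5      6  |    68 ]
[  0  27/8   45/4  |  81/2 ]
[  0     0  -56/3  |   -56 ]
Back-substitution:
z = (-56) / (-56/3) = 3
y = (81/2 - (45/4)*(3)) / (27/8) = 2
x = (68 - (5)*(2) - (6)*(3)) / -8 = -5

(-5, 2, 3)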